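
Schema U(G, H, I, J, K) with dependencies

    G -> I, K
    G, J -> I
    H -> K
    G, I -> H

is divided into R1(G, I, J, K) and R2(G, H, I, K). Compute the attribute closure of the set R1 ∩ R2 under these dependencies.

R1 ∩ R2 = {G, I, K}.
G, I → H applies, adding H
Closure: {G, H, I, K}.

G, H, I, K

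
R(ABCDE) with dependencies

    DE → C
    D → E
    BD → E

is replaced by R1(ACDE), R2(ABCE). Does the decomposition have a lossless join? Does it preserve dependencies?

Lossless test: (ACE)⁺ = {ACE}, which is a superkey of neither fragment — lossy.
Dependency preservation: BD → E is not contained in any single fragment, but the restricted closure of its left-hand side across the fragments still reaches the right-hand side; the remaining FDs each lie inside some fragment. All dependencies are preserved.

lossy but dependency-preserving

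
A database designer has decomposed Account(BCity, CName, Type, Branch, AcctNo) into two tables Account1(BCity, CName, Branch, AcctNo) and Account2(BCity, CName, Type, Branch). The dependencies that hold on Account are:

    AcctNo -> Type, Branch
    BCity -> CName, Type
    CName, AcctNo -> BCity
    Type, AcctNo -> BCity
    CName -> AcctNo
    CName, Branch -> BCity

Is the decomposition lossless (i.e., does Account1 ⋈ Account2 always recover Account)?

Yes

Common attributes: Account1 ∩ Account2 = {BCity, CName, Branch}.
Closure of {BCity, CName, Branch}: BCity → CName, Type applies, adding Type; CName → AcctNo applies, adding AcctNo. So (BCity, CName, Branch)⁺ = {BCity, CName, Type, Branch, AcctNo}.
This closure contains every attribute of Account1, so Account1 ∩ Account2 → Account1. The join is lossless.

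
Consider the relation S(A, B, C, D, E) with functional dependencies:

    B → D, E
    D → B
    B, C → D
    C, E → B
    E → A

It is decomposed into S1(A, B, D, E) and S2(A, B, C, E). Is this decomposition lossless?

Common attributes: S1 ∩ S2 = {A, B, E}.
Closure of {A, B, E}: B → D, E applies, adding D. So (A, B, E)⁺ = {A, B, D, E}.
This closure contains every attribute of S1, so S1 ∩ S2 → S1. The join is lossless.

Yes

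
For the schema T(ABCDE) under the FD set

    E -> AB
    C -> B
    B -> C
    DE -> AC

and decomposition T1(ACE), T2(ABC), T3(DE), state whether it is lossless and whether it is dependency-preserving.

Lossless test (chase): Rows 1 and 3 agree on E; apply E→AB and equate their AB entries. Rows 1 and 2 agree on C; apply C→B and equate their B entries. Rows 1 and 3 agree on B; apply B→C and equate their C entries. Row 3 is now all distinguished symbols — the join is lossless.
Dependency preservation: E → AB; DE → AC are not contained in any single fragment, but the restricted closure of each left-hand side across the fragments still reaches the right-hand side; the remaining FDs each lie inside some fragment. All dependencies are preserved.

lossless and dependency-preserving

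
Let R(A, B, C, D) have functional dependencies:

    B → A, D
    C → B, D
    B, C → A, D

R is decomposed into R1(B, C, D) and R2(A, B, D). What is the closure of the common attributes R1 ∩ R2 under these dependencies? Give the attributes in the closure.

R1 ∩ R2 = {B, D}.
B → A, D applies, adding A
Closure: {A, B, D}.

A, B, D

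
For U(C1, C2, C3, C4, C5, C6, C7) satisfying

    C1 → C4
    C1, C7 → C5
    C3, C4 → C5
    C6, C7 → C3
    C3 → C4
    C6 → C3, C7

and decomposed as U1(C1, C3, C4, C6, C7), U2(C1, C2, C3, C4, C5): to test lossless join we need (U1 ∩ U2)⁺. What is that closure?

C1, C3, C4, C5

U1 ∩ U2 = {C1, C3, C4}.
C3, C4 → C5 applies, adding C5
Closure: {C1, C3, C4, C5}.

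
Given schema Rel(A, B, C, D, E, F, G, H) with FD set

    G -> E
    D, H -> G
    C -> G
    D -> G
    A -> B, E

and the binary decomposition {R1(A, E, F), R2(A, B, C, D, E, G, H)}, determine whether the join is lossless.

Common attributes: R1 ∩ R2 = {A, E}.
Closure of {A, E}: A → B, E applies, adding B. So (A, E)⁺ = {A, B, E}.
The closure contains neither all of R1 = {A, E, F} nor all of R2 = {A, B, C, D, E, G, H}, so the common attributes are not a superkey of either fragment. The join is lossy.

No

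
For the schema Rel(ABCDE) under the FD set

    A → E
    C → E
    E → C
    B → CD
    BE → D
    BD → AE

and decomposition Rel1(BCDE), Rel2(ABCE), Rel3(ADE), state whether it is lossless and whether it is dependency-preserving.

lossless and dependency-preserving

Lossless test (chase): Rows 1 and 3 agree on E; apply E→C and equate their C entries. Rows 1 and 2 agree on B; apply B→CD and equate their CD entries. Rows 1 and 2 agree on BD; apply BD→AE and equate their AE entries. Row 1 is now all distinguished symbols — the join is lossless.
Dependency preservation: BD → AE is not contained in any single fragment, but the restricted closure of its left-hand side across the fragments still reaches the right-hand side; the remaining FDs each lie inside some fragment. All dependencies are preserved.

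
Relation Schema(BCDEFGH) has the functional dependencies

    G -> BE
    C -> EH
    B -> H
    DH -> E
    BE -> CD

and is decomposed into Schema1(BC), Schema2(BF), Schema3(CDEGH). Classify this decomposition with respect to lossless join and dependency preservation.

lossy and not dependency-preserving

Lossless test (chase): Rows 1 and 3 agree on C; apply C→EH and equate their EH entries. Rows 1 and 2 agree on B; apply B→H and equate their H entries. No row becomes fully distinguished — the join is lossy.
Dependency preservation: the restricted closure of {G} across the fragments never reaches {BE}, so G → BE cannot be enforced without a join — not preserved.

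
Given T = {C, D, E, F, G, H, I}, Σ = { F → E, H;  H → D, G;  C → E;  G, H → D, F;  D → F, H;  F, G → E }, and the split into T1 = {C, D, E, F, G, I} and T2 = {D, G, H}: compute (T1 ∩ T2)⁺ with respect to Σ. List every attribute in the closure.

T1 ∩ T2 = {D, G}.
D → F, H applies, adding F, H
F, G → E applies, adding E
Closure: {D, E, F, G, H}.

D, E, F, G, H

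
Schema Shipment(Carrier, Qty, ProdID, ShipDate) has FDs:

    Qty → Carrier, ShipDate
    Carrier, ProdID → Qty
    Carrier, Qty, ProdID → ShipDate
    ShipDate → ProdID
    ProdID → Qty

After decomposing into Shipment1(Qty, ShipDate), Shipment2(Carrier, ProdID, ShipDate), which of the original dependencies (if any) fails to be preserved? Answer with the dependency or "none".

none

Qty → Carrier, ShipDate: restricted closure across fragments reaches Carrier, ShipDate.
Carrier, ProdID → Qty: restricted closure across fragments reaches Qty.
Carrier, Qty, ProdID → ShipDate: restricted closure across fragments reaches ShipDate.
ShipDate → ProdID lies within Shipment2.
ProdID → Qty: restricted closure across fragments reaches Qty.
Every dependency is enforceable on the fragments, so the decomposition is dependency-preserving.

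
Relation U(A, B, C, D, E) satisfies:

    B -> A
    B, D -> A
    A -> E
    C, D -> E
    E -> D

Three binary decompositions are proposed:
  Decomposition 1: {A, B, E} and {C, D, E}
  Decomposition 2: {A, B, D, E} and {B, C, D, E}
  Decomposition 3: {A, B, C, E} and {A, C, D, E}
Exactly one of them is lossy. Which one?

Decomposition 1

Decomposition 1: common = {E}, closure = {D, E} → lossy.
Decomposition 2: common = {B, D, E}, closure = {A, B, D, E} → lossless.
Decomposition 3: common = {A, C, E}, closure = {A, C, D, E} → lossless.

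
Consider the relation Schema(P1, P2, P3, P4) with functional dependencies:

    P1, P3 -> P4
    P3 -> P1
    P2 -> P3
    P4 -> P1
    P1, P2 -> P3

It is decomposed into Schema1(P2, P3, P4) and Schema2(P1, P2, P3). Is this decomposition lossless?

Yes

Common attributes: Schema1 ∩ Schema2 = {P2, P3}.
Closure of {P2, P3}: P3 → P1 applies, adding P1; P1, P3 → P4 applies, adding P4. So (P2, P3)⁺ = {P1, P2, P3, P4}.
This closure contains every attribute of Schema1, so Schema1 ∩ Schema2 → Schema1. The join is lossless.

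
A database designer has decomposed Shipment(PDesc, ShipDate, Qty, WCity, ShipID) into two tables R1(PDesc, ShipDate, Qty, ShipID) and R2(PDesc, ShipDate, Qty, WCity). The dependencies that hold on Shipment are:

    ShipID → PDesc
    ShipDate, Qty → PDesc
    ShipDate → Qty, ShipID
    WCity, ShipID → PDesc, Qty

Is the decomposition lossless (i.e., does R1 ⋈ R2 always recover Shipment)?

Yes

Common attributes: R1 ∩ R2 = {PDesc, ShipDate, Qty}.
Closure of {PDesc, ShipDate, Qty}: ShipDate → Qty, ShipID applies, adding ShipID. So (PDesc, ShipDate, Qty)⁺ = {PDesc, ShipDate, Qty, ShipID}.
This closure contains every attribute of R1, so R1 ∩ R2 → R1. The join is lossless.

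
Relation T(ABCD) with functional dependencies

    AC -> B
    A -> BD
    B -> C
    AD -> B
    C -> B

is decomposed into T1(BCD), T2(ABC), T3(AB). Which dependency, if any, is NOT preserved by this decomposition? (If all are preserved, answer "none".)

A -> BD

Check A → BD: no single fragment contains all of {ABD}, and the restricted closure of {A} across the fragments never reaches {BD}.
AC → B is preserved.
B → C is preserved.
AD → B is preserved.
C → B is preserved.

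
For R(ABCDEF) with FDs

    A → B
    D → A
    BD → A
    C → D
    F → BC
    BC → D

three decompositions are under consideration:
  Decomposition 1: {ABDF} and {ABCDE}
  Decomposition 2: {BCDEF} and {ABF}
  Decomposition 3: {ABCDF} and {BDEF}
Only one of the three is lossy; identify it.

Decomposition 1

Decomposition 1: common = {ABD}, closure = {ABD} → lossy.
Decomposition 2: common = {BF}, closure = {ABCDF} → lossless.
Decomposition 3: common = {BDF}, closure = {ABCDF} → lossless.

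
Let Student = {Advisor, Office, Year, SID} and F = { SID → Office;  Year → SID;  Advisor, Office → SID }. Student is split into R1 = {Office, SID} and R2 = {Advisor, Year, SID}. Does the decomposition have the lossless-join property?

Yes

Common attributes: R1 ∩ R2 = {SID}.
Closure of {SID}: SID → Office applies, adding Office. So (SID)⁺ = {Office, SID}.
This closure contains every attribute of R1, so R1 ∩ R2 → R1. The join is lossless.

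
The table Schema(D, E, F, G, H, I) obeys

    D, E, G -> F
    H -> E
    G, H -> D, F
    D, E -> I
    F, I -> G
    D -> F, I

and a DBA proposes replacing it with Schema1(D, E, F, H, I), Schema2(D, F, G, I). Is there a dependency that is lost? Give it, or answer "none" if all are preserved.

G, H -> D, F

Check G, H → D, F: no single fragment contains all of {D, F, G, H}, and the restricted closure of {G, H} across the fragments never reaches {D, F}.
D, E, G → F is preserved.
H → E is preserved.
D, E → I is preserved.
F, I → G is preserved.
D → F, I is preserved.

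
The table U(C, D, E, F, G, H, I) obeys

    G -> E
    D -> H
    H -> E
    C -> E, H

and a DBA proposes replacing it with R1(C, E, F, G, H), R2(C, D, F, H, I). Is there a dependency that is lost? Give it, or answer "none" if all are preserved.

G → E lies within R1.
D → H lies within R2.
H → E lies within R1.
C → E, H lies within R1.
Every dependency is enforceable on the fragments, so the decomposition is dependency-preserving.

none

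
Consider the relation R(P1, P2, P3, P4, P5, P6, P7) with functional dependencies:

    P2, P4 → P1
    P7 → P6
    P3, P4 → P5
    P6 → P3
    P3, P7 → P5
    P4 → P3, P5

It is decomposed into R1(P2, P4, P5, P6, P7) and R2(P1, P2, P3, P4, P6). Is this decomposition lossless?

Common attributes: R1 ∩ R2 = {P2, P4, P6}.
Closure of {P2, P4, P6}: P2, P4 → P1 applies, adding P1; P6 → P3 applies, adding P3; P4 → P3, P5 applies, adding P5. So (P2, P4, P6)⁺ = {P1, P2, P3, P4, P5, P6}.
This closure contains every attribute of R2, so R1 ∩ R2 → R2. The join is lossless.

Yes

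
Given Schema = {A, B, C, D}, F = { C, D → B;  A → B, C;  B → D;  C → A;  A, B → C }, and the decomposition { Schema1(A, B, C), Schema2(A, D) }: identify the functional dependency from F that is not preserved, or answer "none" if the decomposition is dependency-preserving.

B → D

Check B → D: no single fragment contains all of {B, D}, and the restricted closure of {B} across the fragments never reaches {D}.
C, D → B is preserved.
A → B, C is preserved.
C → A is preserved.
A, B → C is preserved.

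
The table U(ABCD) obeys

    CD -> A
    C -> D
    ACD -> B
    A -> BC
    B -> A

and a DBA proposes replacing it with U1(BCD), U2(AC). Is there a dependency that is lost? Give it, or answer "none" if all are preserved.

none

CD → A: restricted closure across fragments reaches A.
C → D lies within U1.
ACD → B: restricted closure across fragments reaches B.
A → BC: restricted closure across fragments reaches BC.
B → A: restricted closure across fragments reaches A.
Every dependency is enforceable on the fragments, so the decomposition is dependency-preserving.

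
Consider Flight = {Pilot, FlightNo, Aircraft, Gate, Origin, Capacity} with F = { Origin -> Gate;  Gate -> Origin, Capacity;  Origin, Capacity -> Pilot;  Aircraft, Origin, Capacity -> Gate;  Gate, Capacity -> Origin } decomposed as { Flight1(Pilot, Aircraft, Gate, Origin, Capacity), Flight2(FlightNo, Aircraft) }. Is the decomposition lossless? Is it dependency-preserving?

Lossless test: (Aircraft)⁺ = {Aircraft}, which is a superkey of neither fragment — lossy.
Dependency preservation: every FD's attributes lie within a single fragment, so each can be enforced locally — preserved.

lossy but dependency-preserving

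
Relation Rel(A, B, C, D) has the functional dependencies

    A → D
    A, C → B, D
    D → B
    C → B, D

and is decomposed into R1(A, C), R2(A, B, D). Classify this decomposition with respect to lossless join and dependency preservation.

lossless but not dependency-preserving

Lossless test: (A)⁺ = {A, B, D}, which contains all of one fragment — lossless.
Dependency preservation: the restricted closure of {C} across the fragments never reaches {B, D}, so C → B, D cannot be enforced without a join — not preserved.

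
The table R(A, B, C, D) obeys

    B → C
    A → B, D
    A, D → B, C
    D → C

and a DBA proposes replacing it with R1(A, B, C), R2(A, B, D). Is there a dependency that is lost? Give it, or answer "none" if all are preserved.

D → C

Check D → C: no single fragment contains all of {C, D}, and the restricted closure of {D} across the fragments never reaches {C}.
B → C is preserved.
A → B, D is preserved.
A, D → B, C is preserved.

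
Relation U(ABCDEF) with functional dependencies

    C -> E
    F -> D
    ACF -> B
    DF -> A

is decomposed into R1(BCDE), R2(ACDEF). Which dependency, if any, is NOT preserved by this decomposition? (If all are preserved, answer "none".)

ACF -> B

Check ACF → B: no single fragment contains all of {ABCF}, and the restricted closure of {ACF} across the fragments never reaches {B}.
C → E is preserved.
F → D is preserved.
DF → A is preserved.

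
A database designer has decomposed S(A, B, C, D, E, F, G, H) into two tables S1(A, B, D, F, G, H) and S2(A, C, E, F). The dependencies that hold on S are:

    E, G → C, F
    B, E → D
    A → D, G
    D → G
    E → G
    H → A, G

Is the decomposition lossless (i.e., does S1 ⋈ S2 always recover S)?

No

Common attributes: S1 ∩ S2 = {A, F}.
Closure of {A, F}: A → D, G applies, adding D, G. So (A, F)⁺ = {A, D, F, G}.
The closure contains neither all of S1 = {A, B, D, F, G, H} nor all of S2 = {A, C, E, F}, so the common attributes are not a superkey of either fragment. The join is lossy.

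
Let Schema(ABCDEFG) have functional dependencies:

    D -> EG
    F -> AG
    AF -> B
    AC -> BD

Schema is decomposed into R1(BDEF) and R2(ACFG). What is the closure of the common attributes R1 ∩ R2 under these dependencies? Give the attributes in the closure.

R1 ∩ R2 = {F}.
F → AG applies, adding AG
AF → B applies, adding B
Closure: {ABFG}.

ABFG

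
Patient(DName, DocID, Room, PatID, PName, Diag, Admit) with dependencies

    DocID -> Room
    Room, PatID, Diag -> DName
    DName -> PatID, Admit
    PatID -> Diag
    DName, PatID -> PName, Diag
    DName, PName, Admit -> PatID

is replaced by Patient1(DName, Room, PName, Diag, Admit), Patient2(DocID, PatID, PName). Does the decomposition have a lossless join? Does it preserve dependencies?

Lossless test: (PName)⁺ = {PName}, which is a superkey of neither fragment — lossy.
Dependency preservation: the restricted closure of {DocID} across the fragments never reaches {Room}, so DocID → Room cannot be enforced without a join — not preserved.

lossy and not dependency-preserving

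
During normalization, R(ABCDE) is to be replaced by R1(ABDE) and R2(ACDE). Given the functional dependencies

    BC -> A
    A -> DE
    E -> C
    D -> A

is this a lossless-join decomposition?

Yes

Common attributes: R1 ∩ R2 = {ADE}.
Closure of {ADE}: E → C applies, adding C. So (ADE)⁺ = {ACDE}.
This closure contains every attribute of R2, so R1 ∩ R2 → R2. The join is lossless.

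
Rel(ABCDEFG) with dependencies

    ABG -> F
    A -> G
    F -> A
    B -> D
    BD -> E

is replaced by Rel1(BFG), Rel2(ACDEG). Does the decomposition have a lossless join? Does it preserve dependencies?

Lossless test: (G)⁺ = {G}, which is a superkey of neither fragment — lossy.
Dependency preservation: the restricted closure of {ABG} across the fragments never reaches {F}, so ABG → F cannot be enforced without a join — not preserved.

lossy and not dependency-preserving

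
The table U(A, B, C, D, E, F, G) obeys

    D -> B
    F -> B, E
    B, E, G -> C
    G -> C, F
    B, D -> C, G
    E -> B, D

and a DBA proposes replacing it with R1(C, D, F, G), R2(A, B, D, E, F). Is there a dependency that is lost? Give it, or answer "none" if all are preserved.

none

D → B lies within R2.
F → B, E lies within R2.
B, E, G → C: restricted closure across fragments reaches C.
G → C, F lies within R1.
B, D → C, G: restricted closure across fragments reaches C, G.
E → B, D lies within R2.
Every dependency is enforceable on the fragments, so the decomposition is dependency-preserving.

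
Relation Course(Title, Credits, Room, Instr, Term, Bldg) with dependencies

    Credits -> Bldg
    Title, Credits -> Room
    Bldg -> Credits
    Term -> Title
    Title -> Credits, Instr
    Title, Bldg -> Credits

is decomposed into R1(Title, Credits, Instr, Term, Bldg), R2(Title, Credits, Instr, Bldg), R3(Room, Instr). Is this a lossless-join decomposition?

No

Chase test. Columns are Title, Credits, Room, Instr, Term, Bldg; row i has aⱼ where attribute j ∈ Ri, else bᵢⱼ.
Initial tableau (one row per fragment):
  row 1: a1 a2 b13 a4 a5 a6
  row 2: a1 a2 b23 a4 b25 a6
  row 3: b31 b32 a3 a4 b35 b36
Rows 1 and 2 agree on Title, Credits; apply Title, Credits→Room and equate their Room entries.
No row becomes fully distinguished — the join is lossy.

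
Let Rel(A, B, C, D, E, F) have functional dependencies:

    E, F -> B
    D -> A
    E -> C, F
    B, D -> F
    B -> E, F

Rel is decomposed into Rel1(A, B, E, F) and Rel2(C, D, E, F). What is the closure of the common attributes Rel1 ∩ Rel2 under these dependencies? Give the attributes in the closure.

B, C, E, F

Rel1 ∩ Rel2 = {E, F}.
E, F → B applies, adding B
E → C, F applies, adding C
Closure: {B, C, E, F}.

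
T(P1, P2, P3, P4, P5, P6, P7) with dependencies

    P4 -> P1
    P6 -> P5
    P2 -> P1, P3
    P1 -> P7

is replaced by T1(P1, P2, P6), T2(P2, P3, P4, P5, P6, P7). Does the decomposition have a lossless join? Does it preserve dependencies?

Lossless test: (P2, P6)⁺ = {P1, P2, P3, P5, P6, P7}, which contains all of one fragment — lossless.
Dependency preservation: the restricted closure of {P4} across the fragments never reaches {P1}, so P4 → P1 cannot be enforced without a join — not preserved.

lossless but not dependency-preserving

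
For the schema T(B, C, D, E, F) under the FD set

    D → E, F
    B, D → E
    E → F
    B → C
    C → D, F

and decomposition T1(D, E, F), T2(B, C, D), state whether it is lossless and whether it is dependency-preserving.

lossless and dependency-preserving

Lossless test: (D)⁺ = {D, E, F}, which contains all of one fragment — lossless.
Dependency preservation: B, D → E; C → D, F are not contained in any single fragment, but the restricted closure of each left-hand side across the fragments still reaches the right-hand side; the remaining FDs each lie inside some fragment. All dependencies are preserved.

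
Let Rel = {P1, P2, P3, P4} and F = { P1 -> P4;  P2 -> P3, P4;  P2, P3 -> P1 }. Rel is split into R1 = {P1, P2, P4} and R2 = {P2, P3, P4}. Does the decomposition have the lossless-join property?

Common attributes: R1 ∩ R2 = {P2, P4}.
Closure of {P2, P4}: P2 → P3, P4 applies, adding P3; P2, P3 → P1 applies, adding P1. So (P2, P4)⁺ = {P1, P2, P3, P4}.
This closure contains every attribute of R1, so R1 ∩ R2 → R1. The join is lossless.

Yes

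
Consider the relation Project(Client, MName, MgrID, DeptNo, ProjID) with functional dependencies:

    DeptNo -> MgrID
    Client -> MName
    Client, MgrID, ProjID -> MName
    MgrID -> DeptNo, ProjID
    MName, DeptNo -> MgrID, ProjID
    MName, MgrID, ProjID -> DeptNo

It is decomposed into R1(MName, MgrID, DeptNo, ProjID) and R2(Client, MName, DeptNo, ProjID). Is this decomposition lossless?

Yes

Common attributes: R1 ∩ R2 = {MName, DeptNo, ProjID}.
Closure of {MName, DeptNo, ProjID}: DeptNo → MgrID applies, adding MgrID. So (MName, DeptNo, ProjID)⁺ = {MName, MgrID, DeptNo, ProjID}.
This closure contains every attribute of R1, so R1 ∩ R2 → R1. The join is lossless.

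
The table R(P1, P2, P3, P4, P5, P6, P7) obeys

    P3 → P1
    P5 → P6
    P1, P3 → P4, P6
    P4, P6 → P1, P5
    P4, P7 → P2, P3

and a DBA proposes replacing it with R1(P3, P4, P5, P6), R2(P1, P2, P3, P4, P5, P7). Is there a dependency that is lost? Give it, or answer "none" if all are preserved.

none

P3 → P1 lies within R2.
P5 → P6 lies within R1.
P1, P3 → P4, P6: restricted closure across fragments reaches P4, P6.
P4, P6 → P1, P5: restricted closure across fragments reaches P1, P5.
P4, P7 → P2, P3 lies within R2.
Every dependency is enforceable on the fragments, so the decomposition is dependency-preserving.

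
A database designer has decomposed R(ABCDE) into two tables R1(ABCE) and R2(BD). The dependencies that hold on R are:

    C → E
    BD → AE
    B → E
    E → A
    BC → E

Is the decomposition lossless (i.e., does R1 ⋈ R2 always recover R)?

No

Common attributes: R1 ∩ R2 = {B}.
Closure of {B}: B → E applies, adding E; E → A applies, adding A. So (B)⁺ = {ABE}.
The closure contains neither all of R1 = {ABCE} nor all of R2 = {BD}, so the common attributes are not a superkey of either fragment. The join is lossy.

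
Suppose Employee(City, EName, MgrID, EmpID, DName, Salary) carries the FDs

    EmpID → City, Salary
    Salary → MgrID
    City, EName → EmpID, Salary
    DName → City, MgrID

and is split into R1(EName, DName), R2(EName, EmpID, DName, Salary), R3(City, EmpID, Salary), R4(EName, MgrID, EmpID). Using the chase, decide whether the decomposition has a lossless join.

Yes

Chase test. Columns are City, EName, MgrID, EmpID, DName, Salary; row i has aⱼ where attribute j ∈ Ri, else bᵢⱼ.
Initial tableau (one row per fragment):
  row 1: b11 a2 b13 b14 a5 b16
  row 2: b21 a2 b23 a4 a5 a6
  row 3: a1 b32 b33 a4 b35 a6
  row 4: b41 a2 a3 a4 b45 b46
Rows 2 and 3 agree on EmpID; apply EmpID→City, Salary and equate their City, Salary entries.
Rows 2 and 4 agree on EmpID; apply EmpID→City, Salary and equate their City, Salary entries.
Rows 2 and 3 agree on Salary; apply Salary→MgrID and equate their MgrID entries.
Rows 2 and 4 agree on Salary; apply Salary→MgrID and equate their MgrID entries.
Rows 1 and 2 agree on DName; apply DName→City, MgrID and equate their City, MgrID entries.
Rows 1 and 2 agree on City, EName; apply City, EName→EmpID, Salary and equate their EmpID, Salary entries.
Row 1 is now all distinguished symbols — the join is lossless.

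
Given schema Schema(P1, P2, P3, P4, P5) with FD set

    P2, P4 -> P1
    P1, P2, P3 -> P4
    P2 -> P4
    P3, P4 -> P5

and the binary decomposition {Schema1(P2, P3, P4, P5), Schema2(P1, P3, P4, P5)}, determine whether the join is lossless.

Common attributes: Schema1 ∩ Schema2 = {P3, P4, P5}.
No dependency enlarges {P3, P4, P5}, so (P3, P4, P5)⁺ = {P3, P4, P5}.
The closure contains neither all of Schema1 = {P2, P3, P4, P5} nor all of Schema2 = {P1, P3, P4, P5}, so the common attributes are not a superkey of either fragment. The join is lossy.

No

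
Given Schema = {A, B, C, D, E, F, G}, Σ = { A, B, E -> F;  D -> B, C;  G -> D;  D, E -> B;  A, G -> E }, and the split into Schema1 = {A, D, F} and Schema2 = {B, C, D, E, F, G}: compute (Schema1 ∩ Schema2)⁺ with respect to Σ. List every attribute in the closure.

B, C, D, F

Schema1 ∩ Schema2 = {D, F}.
D → B, C applies, adding B, C
Closure: {B, C, D, F}.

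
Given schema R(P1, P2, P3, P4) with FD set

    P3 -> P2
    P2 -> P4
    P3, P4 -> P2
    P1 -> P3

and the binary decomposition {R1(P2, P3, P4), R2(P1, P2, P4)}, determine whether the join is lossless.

Common attributes: R1 ∩ R2 = {P2, P4}.
No dependency enlarges {P2, P4}, so (P2, P4)⁺ = {P2, P4}.
The closure contains neither all of R1 = {P2, P3, P4} nor all of R2 = {P1, P2, P4}, so the common attributes are not a superkey of either fragment. The join is lossy.

No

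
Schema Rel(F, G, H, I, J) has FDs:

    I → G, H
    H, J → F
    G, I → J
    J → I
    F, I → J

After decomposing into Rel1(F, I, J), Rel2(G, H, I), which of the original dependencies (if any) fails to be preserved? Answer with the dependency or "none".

none

I → G, H lies within Rel2.
H, J → F: restricted closure across fragments reaches F.
G, I → J: restricted closure across fragments reaches J.
J → I lies within Rel1.
F, I → J lies within Rel1.
Every dependency is enforceable on the fragments, so the decomposition is dependency-preserving.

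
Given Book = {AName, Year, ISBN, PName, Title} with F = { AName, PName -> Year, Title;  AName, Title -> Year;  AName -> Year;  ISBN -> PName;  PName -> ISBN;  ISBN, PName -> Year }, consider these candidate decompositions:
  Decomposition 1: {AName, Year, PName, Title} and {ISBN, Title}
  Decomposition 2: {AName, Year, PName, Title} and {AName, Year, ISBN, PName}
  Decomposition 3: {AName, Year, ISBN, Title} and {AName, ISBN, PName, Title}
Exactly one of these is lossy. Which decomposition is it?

Decomposition 1: common = {Title}, closure = {Title} → lossy.
Decomposition 2: common = {AName, Year, PName}, closure = {AName, Year, ISBN, PName, Title} → lossless.
Decomposition 3: common = {AName, ISBN, Title}, closure = {AName, Year, ISBN, PName, Title} → lossless.

Decomposition 1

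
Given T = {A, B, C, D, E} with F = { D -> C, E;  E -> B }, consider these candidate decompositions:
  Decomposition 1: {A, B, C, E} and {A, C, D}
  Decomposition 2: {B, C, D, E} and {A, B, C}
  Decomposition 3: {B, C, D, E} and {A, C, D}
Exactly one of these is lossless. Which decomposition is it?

Decomposition 1: common = {A, C}, closure = {A, C} → lossy.
Decomposition 2: common = {B, C}, closure = {B, C} → lossy.
Decomposition 3: common = {C, D}, closure = {B, C, D, E} → lossless.

Decomposition 3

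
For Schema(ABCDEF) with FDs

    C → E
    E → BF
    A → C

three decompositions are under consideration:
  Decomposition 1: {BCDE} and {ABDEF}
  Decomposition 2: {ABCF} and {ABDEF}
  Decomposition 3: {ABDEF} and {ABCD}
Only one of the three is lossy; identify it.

Decomposition 1: common = {BDE}, closure = {BDEF} → lossy.
Decomposition 2: common = {ABF}, closure = {ABCEF} → lossless.
Decomposition 3: common = {ABD}, closure = {ABCDEF} → lossless.

Decomposition 1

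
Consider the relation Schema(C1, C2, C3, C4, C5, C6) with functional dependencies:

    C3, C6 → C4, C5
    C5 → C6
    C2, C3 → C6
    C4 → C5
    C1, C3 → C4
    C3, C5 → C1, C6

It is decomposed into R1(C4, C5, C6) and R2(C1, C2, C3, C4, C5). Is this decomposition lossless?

Common attributes: R1 ∩ R2 = {C4, C5}.
Closure of {C4, C5}: C5 → C6 applies, adding C6. So (C4, C5)⁺ = {C4, C5, C6}.
This closure contains every attribute of R1, so R1 ∩ R2 → R1. The join is lossless.

Yes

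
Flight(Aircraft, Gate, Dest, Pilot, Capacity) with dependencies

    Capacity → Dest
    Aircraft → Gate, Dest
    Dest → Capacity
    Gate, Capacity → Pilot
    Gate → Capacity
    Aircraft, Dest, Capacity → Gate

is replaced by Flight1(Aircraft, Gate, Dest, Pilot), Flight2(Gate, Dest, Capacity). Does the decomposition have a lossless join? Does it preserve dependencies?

Lossless test: (Gate, Dest)⁺ = {Gate, Dest, Pilot, Capacity}, which contains all of one fragment — lossless.
Dependency preservation: Gate, Capacity → Pilot; Aircraft, Dest, Capacity → Gate are not contained in any single fragment, but the restricted closure of each left-hand side across the fragments still reaches the right-hand side; the remaining FDs each lie inside some fragment. All dependencies are preserved.

lossless and dependency-preserving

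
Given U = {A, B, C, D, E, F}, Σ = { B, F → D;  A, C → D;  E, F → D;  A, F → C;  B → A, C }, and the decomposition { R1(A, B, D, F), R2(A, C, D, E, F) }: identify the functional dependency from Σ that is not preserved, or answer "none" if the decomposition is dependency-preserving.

Check B → A, C: no single fragment contains all of {A, B, C}, and the restricted closure of {B} across the fragments never reaches {A, C}.
B, F → D is preserved.
A, C → D is preserved.
E, F → D is preserved.
A, F → C is preserved.

B → A, C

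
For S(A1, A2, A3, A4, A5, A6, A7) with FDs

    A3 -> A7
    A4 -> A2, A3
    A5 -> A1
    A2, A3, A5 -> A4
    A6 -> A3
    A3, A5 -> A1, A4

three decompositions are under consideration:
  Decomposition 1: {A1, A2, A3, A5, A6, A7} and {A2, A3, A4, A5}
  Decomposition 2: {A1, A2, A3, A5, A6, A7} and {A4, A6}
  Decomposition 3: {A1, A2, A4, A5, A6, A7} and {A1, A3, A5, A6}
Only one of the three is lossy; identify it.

Decomposition 1: common = {A2, A3, A5}, closure = {A1, A2, A3, A4, A5, A7} → lossless.
Decomposition 2: common = {A6}, closure = {A3, A6, A7} → lossy.
Decomposition 3: common = {A1, A5, A6}, closure = {A1, A2, A3, A4, A5, A6, A7} → lossless.

Decomposition 2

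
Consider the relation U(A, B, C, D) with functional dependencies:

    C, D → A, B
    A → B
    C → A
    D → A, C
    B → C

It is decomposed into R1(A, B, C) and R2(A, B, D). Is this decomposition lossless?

Common attributes: R1 ∩ R2 = {A, B}.
Closure of {A, B}: B → C applies, adding C. So (A, B)⁺ = {A, B, C}.
This closure contains every attribute of R1, so R1 ∩ R2 → R1. The join is lossless.

Yes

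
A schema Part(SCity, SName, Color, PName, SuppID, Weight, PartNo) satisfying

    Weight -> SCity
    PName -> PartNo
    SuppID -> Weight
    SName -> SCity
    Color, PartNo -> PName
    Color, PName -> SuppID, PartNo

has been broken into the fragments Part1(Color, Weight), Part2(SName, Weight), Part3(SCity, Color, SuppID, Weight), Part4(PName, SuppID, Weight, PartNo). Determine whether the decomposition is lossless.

No

Chase test. Columns are SCity, SName, Color, PName, SuppID, Weight, PartNo; row i has aⱼ where attribute j ∈ Parti, else bᵢⱼ.
Initial tableau (one row per fragment):
  row 1: b11 b12 a3 b14 b15 a6 b17
  row 2: b21 a2 b23 b24 b25 a6 b27
  row 3: a1 b32 a3 b34 a5 a6 b37
  row 4: b41 b42 b43 a4 a5 a6 a7
Rows 1 and 2 agree on Weight; apply Weight→SCity and equate their SCity entries.
Rows 1 and 3 agree on Weight; apply Weight→SCity and equate their SCity entries.
Rows 1 and 4 agree on Weight; apply Weight→SCity and equate their SCity entries.
No row becomes fully distinguished — the join is lossy.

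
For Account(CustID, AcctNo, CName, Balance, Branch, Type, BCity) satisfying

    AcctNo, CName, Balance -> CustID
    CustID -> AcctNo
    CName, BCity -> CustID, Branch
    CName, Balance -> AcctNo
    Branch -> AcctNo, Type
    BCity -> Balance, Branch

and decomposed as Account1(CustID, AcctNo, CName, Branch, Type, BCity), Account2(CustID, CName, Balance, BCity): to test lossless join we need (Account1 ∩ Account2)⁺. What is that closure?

CustID, AcctNo, CName, Balance, Branch, Type, BCity

Account1 ∩ Account2 = {CustID, CName, BCity}.
CustID → AcctNo applies, adding AcctNo
CName, BCity → CustID, Branch applies, adding Branch
Branch → AcctNo, Type applies, adding Type
BCity → Balance, Branch applies, adding Balance
Closure: {CustID, AcctNo, CName, Balance, Branch, Type, BCity}.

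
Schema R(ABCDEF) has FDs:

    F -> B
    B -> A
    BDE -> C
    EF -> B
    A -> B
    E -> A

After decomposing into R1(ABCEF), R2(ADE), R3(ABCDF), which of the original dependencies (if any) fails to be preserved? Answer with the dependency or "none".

BDE -> C

Check BDE → C: no single fragment contains all of {BCDE}, and the restricted closure of {BDE} across the fragments never reaches {C}.
F → B is preserved.
B → A is preserved.
EF → B is preserved.
A → B is preserved.
E → A is preserved.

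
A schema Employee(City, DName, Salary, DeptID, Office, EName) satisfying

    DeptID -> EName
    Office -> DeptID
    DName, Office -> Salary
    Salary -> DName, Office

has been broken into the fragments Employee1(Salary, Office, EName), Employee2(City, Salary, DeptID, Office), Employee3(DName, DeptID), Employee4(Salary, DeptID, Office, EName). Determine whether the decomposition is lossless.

Chase test. Columns are City, DName, Salary, DeptID, Office, EName; row i has aⱼ where attribute j ∈ Employeei, else bᵢⱼ.
Initial tableau (one row per fragment):
  row 1: b11 b12 a3 b14 a5 a6
  row 2: a1 b22 a3 a4 a5 b26
  row 3: b31 a2 b33 a4 b35 b36
  row 4: b41 b42 a3 a4 a5 a6
Rows 2 and 3 agree on DeptID; apply DeptID→EName and equate their EName entries.
Rows 2 and 4 agree on DeptID; apply DeptID→EName and equate their EName entries.
Rows 1 and 2 agree on Office; apply Office→DeptID and equate their DeptID entries.
Rows 1 and 2 agree on Salary; apply Salary→DName, Office and equate their DName, Office entries.
Rows 1 and 4 agree on Salary; apply Salary→DName, Office and equate their DName, Office entries.
No row becomes fully distinguished — the join is lossy.

No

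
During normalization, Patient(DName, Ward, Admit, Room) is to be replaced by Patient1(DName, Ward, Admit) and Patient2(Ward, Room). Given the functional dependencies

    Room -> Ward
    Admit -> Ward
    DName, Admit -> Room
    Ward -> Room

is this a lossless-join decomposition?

Yes

Common attributes: Patient1 ∩ Patient2 = {Ward}.
Closure of {Ward}: Ward → Room applies, adding Room. So (Ward)⁺ = {Ward, Room}.
This closure contains every attribute of Patient2, so Patient1 ∩ Patient2 → Patient2. The join is lossless.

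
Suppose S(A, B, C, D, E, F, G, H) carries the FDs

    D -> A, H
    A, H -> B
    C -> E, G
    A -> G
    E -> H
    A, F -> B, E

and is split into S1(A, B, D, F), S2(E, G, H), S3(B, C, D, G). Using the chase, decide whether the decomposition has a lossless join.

Chase test. Columns are A, B, C, D, E, F, G, H; row i has aⱼ where attribute j ∈ Si, else bᵢⱼ.
Initial tableau (one row per fragment):
  row 1: a1 a2 b13 a4 b15 a6 b17 b18
  row 2: b21 b22 b23 b24 a5 b26 a7 a8
  row 3: b31 a2 a3 a4 b35 b36 a7 b38
Rows 1 and 3 agree on D; apply D→A, H and equate their A, H entries.
Rows 1 and 3 agree on A; apply A→G and equate their G entries.
No row becomes fully distinguished — the join is lossy.

No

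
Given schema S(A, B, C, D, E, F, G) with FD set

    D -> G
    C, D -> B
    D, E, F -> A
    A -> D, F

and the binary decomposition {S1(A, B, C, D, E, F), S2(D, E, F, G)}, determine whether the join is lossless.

Common attributes: S1 ∩ S2 = {D, E, F}.
Closure of {D, E, F}: D → G applies, adding G; D, E, F → A applies, adding A. So (D, E, F)⁺ = {A, D, E, F, G}.
This closure contains every attribute of S2, so S1 ∩ S2 → S2. The join is lossless.

Yes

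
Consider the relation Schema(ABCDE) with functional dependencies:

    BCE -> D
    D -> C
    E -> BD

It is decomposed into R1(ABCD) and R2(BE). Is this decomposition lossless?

No

Common attributes: R1 ∩ R2 = {B}.
No dependency enlarges {B}, so (B)⁺ = {B}.
The closure contains neither all of R1 = {ABCD} nor all of R2 = {BE}, so the common attributes are not a superkey of either fragment. The join is lossy.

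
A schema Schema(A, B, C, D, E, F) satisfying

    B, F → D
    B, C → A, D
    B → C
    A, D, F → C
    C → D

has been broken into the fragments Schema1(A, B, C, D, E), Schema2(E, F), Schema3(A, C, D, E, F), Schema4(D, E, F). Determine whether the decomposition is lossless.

No

Chase test. Columns are A, B, C, D, E, F; row i has aⱼ where attribute j ∈ Schemai, else bᵢⱼ.
Initial tableau (one row per fragment):
  row 1: a1 a2 a3 a4 a5 b16
  row 2: b21 b22 b23 b24 a5 a6
  row 3: a1 b32 a3 a4 a5 a6
  row 4: b41 b42 b43 a4 a5 a6
No row becomes fully distinguished — the join is lossy.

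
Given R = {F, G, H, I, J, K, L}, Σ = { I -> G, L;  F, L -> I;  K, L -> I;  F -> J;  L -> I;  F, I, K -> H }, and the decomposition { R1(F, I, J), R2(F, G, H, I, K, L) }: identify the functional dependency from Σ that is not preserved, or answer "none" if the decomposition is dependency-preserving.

none

I → G, L lies within R2.
F, L → I lies within R2.
K, L → I lies within R2.
F → J lies within R1.
L → I lies within R2.
F, I, K → H lies within R2.
Every dependency is enforceable on the fragments, so the decomposition is dependency-preserving.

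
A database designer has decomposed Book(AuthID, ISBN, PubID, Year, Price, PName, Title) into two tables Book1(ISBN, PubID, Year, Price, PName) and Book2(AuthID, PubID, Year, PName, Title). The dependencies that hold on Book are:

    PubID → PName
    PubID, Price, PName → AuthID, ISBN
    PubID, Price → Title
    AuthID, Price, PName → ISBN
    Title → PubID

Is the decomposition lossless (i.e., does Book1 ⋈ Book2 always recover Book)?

Common attributes: Book1 ∩ Book2 = {PubID, Year, PName}.
No dependency enlarges {PubID, Year, PName}, so (PubID, Year, PName)⁺ = {PubID, Year, PName}.
The closure contains neither all of Book1 = {ISBN, PubID, Year, Price, PName} nor all of Book2 = {AuthID, PubID, Year, PName, Title}, so the common attributes are not a superkey of either fragment. The join is lossy.

No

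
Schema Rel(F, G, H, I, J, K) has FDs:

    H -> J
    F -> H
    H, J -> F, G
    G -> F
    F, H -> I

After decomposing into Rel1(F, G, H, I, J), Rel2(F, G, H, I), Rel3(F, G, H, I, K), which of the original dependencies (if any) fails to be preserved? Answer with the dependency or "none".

H → J lies within Rel1.
F → H lies within Rel1.
H, J → F, G lies within Rel1.
G → F lies within Rel1.
F, H → I lies within Rel1.
Every dependency is enforceable on the fragments, so the decomposition is dependency-preserving.

none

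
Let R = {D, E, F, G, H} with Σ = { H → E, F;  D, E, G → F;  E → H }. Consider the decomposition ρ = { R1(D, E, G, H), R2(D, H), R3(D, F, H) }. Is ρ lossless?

Chase test. Columns are D, E, F, G, H; row i has aⱼ where attribute j ∈ Ri, else bᵢⱼ.
Initial tableau (one row per fragment):
  row 1: a1 a2 b13 a4 a5
  row 2: a1 b22 b23 b24 a5
  row 3: a1 b32 a3 b34 a5
Rows 1 and 2 agree on H; apply H→E, F and equate their E, F entries.
Rows 1 and 3 agree on H; apply H→E, F and equate their E, F entries.
Row 1 is now all distinguished symbols — the join is lossless.

Yes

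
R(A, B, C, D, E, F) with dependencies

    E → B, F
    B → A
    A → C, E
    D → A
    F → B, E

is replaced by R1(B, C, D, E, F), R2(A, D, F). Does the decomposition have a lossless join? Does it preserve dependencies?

Lossless test: (D, F)⁺ = {A, B, C, D, E, F}, which contains all of one fragment — lossless.
Dependency preservation: B → A; A → C, E are not contained in any single fragment, but the restricted closure of each left-hand side across the fragments still reaches the right-hand side; the remaining FDs each lie inside some fragment. All dependencies are preserved.

lossless and dependency-preserving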